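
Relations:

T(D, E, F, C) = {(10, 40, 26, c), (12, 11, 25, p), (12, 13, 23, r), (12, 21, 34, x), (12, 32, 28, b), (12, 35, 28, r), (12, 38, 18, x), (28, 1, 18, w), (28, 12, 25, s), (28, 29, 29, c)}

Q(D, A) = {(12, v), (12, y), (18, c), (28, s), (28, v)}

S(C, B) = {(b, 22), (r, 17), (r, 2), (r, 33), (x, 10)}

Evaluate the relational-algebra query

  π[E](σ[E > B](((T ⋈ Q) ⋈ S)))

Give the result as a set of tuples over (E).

{13, 21, 32, 35, 38}

Natural join on D: {(12, 11, 25, p, v), (12, 11, 25, p, y), (12, 13, 23, r, v), (12, 13, 23, r, y), (12, 21, 34, x, v), (12, 21, 34, x, y), (12, 32, 28, b, v), (12, 32, 28, b, y), (12, 35, 28, r, v), (12, 35, 28, r, y), (12, 38, 18, x, v), (12, 38, 18, x, y), (28, 1, 18, w, s), (28, 1, 18, w, v), (28, 12, 25, s, s), (28, 12, 25, s, v), (28, 29, 29, c, s), (28, 29, 29, c, v)}
Natural join on C: {(12, 13, 23, r, v, 17), (12, 13, 23, r, v, 2), (12, 13, 23, r, v, 33), (12, 13, 23, r, y, 17), (12, 13, 23, r, y, 2), (12, 13, 23, r, y, 33), (12, 21, 34, x, v, 10), (12, 21, 34, x, y, 10), (12, 32, 28, b, v, 22), (12, 32, 28, b, y, 22), (12, 35, 28, r, v, 17), (12, 35, 28, r, v, 2), (12, 35, 28, r, v, 33), (12, 35, 28, r, y, 17), (12, 35, 28, r, y, 2), (12, 35, 28, r, y, 33), (12, 38, 18, x, v, 10), (12, 38, 18, x, y, 10)}
Selection E > B: {(12, 13, 23, r, v, 2), (12, 13, 23, r, y, 2), (12, 21, 34, x, v, 10), (12, 21, 34, x, y, 10), (12, 32, 28, b, v, 22), (12, 32, 28, b, y, 22), (12, 35, 28, r, v, 17), (12, 35, 28, r, v, 2), (12, 35, 28, r, v, 33), (12, 35, 28, r, y, 17), (12, 35, 28, r, y, 2), (12, 35, 28, r, y, 33), (12, 38, 18, x, v, 10), (12, 38, 18, x, y, 10)}
π_{E} gives {13, 21, 32, 35, 38} (9 duplicate(s) eliminated).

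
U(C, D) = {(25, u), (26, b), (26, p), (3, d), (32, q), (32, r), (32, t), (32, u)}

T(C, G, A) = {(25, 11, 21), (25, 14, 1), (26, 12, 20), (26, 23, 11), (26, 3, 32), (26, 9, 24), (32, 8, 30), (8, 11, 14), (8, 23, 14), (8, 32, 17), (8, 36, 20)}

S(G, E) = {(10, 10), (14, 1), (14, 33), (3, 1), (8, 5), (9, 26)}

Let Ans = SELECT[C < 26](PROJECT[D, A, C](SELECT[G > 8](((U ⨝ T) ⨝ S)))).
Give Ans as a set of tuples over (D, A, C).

{(u, 1, 25)}

Natural join on C: {(25, u, 11, 21), (25, u, 14, 1), (26, b, 12, 20), (26, b, 23, 11), (26, b, 3, 32), (26, b, 9, 24), (26, p, 12, 20), (26, p, 23, 11), (26, p, 3, 32), (26, p, 9, 24), (32, q, 8, 30), (32, r, 8, 30), (32, t, 8, 30), (32, u, 8, 30)}
Natural join on G: {(25, u, 14, 1, 1), (25, u, 14, 1, 33), (26, b, 3, 32, 1), (26, b, 9, 24, 26), (26, p, 3, 32, 1), (26, p, 9, 24, 26), (32, q, 8, 30, 5), (32, r, 8, 30, 5), (32, t, 8, 30, 5), (32, u, 8, 30, 5)}
σ[G > 8]: keep tuples satisfying G > 8 → {(25, u, 14, 1, 1), (25, u, 14, 1, 33), (26, b, 9, 24, 26), (26, p, 9, 24, 26)}
π[D, A, C]: project onto (D, A, C) (1 duplicate(s) eliminated) → {(b, 24, 26), (p, 24, 26), (u, 1, 25)}
σ[C < 26]: keep tuples satisfying C < 26 → {(u, 1, 25)}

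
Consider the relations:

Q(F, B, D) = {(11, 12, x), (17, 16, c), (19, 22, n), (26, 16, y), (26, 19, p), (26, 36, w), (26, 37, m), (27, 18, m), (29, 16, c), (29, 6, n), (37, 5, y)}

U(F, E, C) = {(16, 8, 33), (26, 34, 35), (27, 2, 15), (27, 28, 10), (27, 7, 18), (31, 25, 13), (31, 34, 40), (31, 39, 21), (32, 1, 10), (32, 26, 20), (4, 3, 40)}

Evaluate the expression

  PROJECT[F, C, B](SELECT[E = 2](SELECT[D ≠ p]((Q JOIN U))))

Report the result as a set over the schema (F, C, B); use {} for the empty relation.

{(27, 15, 18)}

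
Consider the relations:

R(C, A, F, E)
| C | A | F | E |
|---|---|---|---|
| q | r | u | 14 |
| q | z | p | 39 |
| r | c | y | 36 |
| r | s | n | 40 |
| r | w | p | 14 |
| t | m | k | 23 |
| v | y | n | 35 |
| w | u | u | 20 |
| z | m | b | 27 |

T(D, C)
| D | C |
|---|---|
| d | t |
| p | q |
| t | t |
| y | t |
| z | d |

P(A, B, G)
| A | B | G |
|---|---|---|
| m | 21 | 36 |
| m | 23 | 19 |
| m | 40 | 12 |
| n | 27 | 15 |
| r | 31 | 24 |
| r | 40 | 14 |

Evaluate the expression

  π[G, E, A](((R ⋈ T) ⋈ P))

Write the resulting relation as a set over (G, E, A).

{(12, 23, m), (14, 14, r), (19, 23, m), (24, 14, r), (36, 23, m)}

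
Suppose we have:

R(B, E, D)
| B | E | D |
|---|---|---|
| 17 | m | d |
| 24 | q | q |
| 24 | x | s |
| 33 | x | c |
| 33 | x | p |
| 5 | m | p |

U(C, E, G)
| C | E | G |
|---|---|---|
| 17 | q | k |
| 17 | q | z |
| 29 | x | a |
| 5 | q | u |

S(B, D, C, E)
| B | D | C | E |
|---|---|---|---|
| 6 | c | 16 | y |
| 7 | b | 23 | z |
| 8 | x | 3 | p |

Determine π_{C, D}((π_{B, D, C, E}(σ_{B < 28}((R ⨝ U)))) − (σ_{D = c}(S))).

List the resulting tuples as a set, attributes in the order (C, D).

Joining R and U on E yields {(24, q, q, 17, k), (24, q, q, 17, z), (24, q, q, 5, u), (24, x, s, 29, a), (33, x, c, 29, a), (33, x, p, 29, a)}.
Apply σ_{B < 28}; surviving tuples: {(24, q, q, 17, k), (24, q, q, 17, z), (24, q, q, 5, u), (24, x, s, 29, a)}
π[B, D, C, E]: project onto (B, D, C, E) (1 duplicate(s) eliminated) → {(24, q, 17, q), (24, q, 5, q), (24, s, 29, x)}
Apply σ_{D = c}; surviving tuples: {(6, c, 16, y)}
Taking the difference: {(24, q, 17, q), (24, q, 5, q), (24, s, 29, x)}
π[C, D]: project onto (C, D) → {(17, q), (29, s), (5, q)}

{(17, q), (29, s), (5, q)}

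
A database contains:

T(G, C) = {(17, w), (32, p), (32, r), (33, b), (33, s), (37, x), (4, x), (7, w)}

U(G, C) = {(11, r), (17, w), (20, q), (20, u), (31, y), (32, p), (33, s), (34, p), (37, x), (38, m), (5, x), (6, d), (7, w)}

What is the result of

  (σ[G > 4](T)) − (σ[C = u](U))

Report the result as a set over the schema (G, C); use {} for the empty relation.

{(17, w), (32, p), (32, r), (33, b), (33, s), (37, x), (7, w)}

Selection G > 4: {(17, w), (32, p), (32, r), (33, b), (33, s), (37, x), (7, w)}
Selection C = u: {(20, u)}
Difference: {(17, w), (32, p), (32, r), (33, b), (33, s), (37, x), (7, w)} with {(20, u)} → {(17, w), (32, p), (32, r), (33, b), (33, s), (37, x), (7, w)}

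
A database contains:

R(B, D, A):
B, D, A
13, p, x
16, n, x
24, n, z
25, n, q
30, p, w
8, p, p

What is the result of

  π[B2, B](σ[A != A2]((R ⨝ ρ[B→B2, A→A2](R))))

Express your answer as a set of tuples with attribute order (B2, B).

{(13, 30), (13, 8), (16, 24), (16, 25), (24, 16), (24, 25), (25, 16), (25, 24), (30, 13), (30, 8), (8, 13), (8, 30)}

ρ[B→B2, A→A2]: schema becomes (B2, D, A2); tuples unchanged.
Joining R and ρ[B→B2, A→A2](R) on D yields {(13, p, x, 13, x), (13, p, x, 30, w), (13, p, x, 8, p), (16, n, x, 16, x), (16, n, x, 24, z), (16, n, x, 25, q), (24, n, z, 16, x), (24, n, z, 24, z), (24, n, z, 25, q), (25, n, q, 16, x), (25, n, q, 24, z), (25, n, q, 25, q), (30, p, w, 13, x), (30, p, w, 30, w), (30, p, w, 8, p), (8, p, p, 13, x), (8, p, p, 30, w), (8, p, p, 8, p)}.
Selection A != A2: {(13, p, x, 30, w), (13, p, x, 8, p), (16, n, x, 24, z), (16, n, x, 25, q), (24, n, z, 16, x), (24, n, z, 25, q), (25, n, q, 16, x), (25, n, q, 24, z), (30, p, w, 13, x), (30, p, w, 8, p), (8, p, p, 13, x), (8, p, p, 30, w)}
π_{B2, B} gives {(13, 30), (13, 8), (16, 24), (16, 25), (24, 16), (24, 25), (25, 16), (25, 24), (30, 13), (30, 8), (8, 13), (8, 30)}.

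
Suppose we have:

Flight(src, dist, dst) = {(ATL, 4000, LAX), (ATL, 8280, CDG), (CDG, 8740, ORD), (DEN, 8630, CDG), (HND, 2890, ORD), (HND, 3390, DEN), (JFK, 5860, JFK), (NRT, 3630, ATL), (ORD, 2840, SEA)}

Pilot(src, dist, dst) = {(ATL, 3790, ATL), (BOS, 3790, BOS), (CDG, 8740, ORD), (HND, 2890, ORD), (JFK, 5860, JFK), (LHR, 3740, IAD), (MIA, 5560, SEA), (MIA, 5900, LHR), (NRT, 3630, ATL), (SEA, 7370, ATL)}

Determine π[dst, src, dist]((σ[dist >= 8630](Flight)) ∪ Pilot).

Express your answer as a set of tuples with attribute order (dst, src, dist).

Selection dist >= 8630: {(CDG, 8740, ORD), (DEN, 8630, CDG)}
Union: {(CDG, 8740, ORD), (DEN, 8630, CDG)} with {(ATL, 3790, ATL), (BOS, 3790, BOS), (CDG, 8740, ORD), (HND, 2890, ORD), (JFK, 5860, JFK), (LHR, 3740, IAD), (MIA, 5560, SEA), (MIA, 5900, LHR), (NRT, 3630, ATL), (SEA, 7370, ATL)} → {(ATL, 3790, ATL), (BOS, 3790, BOS), (CDG, 8740, ORD), (DEN, 8630, CDG), (HND, 2890, ORD), (JFK, 5860, JFK), (LHR, 3740, IAD), (MIA, 5560, SEA), (MIA, 5900, LHR), (NRT, 3630, ATL), (SEA, 7370, ATL)}
Keep only column(s) dst, src, dist: {(ATL, ATL, 3790), (ATL, NRT, 3630), (ATL, SEA, 7370), (BOS, BOS, 3790), (CDG, DEN, 8630), (IAD, LHR, 3740), (JFK, JFK, 5860), (LHR, MIA, 5900), (ORD, CDG, 8740), (ORD, HND, 2890), (SEA, MIA, 5560)}

{(ATL, ATL, 3790), (ATL, NRT, 3630), (ATL, SEA, 7370), (BOS, BOS, 3790), (CDG, DEN, 8630), (IAD, LHR, 3740), (JFK, JFK, 5860), (LHR, MIA, 5900), (ORD, CDG, 8740), (ORD, HND, 2890), (SEA, MIA, 5560)}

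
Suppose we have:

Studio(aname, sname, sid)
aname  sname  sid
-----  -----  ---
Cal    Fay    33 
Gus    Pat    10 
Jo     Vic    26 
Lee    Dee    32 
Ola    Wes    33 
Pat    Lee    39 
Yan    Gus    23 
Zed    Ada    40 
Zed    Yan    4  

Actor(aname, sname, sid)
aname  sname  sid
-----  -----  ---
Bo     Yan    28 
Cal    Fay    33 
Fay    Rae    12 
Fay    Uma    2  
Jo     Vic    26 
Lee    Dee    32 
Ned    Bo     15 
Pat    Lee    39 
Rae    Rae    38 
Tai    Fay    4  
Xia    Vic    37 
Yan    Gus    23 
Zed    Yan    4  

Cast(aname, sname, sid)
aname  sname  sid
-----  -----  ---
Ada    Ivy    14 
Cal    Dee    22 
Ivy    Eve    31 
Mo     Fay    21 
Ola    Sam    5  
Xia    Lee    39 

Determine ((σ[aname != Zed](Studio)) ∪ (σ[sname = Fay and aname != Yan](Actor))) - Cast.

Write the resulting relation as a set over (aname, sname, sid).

{(Cal, Fay, 33), (Gus, Pat, 10), (Jo, Vic, 26), (Lee, Dee, 32), (Ola, Wes, 33), (Pat, Lee, 39), (Tai, Fay, 4), (Yan, Gus, 23)}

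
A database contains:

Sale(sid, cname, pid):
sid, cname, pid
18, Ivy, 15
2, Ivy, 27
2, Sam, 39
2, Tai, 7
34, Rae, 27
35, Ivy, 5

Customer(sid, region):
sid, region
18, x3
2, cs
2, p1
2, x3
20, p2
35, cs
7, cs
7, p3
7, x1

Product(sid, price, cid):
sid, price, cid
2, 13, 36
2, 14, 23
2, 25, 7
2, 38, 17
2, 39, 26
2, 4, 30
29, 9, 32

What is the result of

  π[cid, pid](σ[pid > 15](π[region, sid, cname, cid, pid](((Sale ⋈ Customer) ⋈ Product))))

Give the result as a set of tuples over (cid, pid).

Natural join on sid: {(18, Ivy, 15, x3), (2, Ivy, 27, cs), (2, Ivy, 27, p1), (2, Ivy, 27, x3), (2, Sam, 39, cs), (2, Sam, 39, p1), (2, Sam, 39, x3), (2, Tai, 7, cs), (2, Tai, 7, p1), (2, Tai, 7, x3), (35, Ivy, 5, cs)}
Natural join on sid: {(2, Ivy, 27, cs, 13, 36), (2, Ivy, 27, cs, 14, 23), (2, Ivy, 27, cs, 25, 7), (2, Ivy, 27, cs, 38, 17), (2, Ivy, 27, cs, 39, 26), (2, Ivy, 27, cs, 4, 30), (2, Ivy, 27, p1, 13, 36), (2, Ivy, 27, p1, 14, 23), (2, Ivy, 27, p1, 25, 7), (2, Ivy, 27, p1, 38, 17), (2, Ivy, 27, p1, 39, 26), (2, Ivy, 27, p1, 4, 30), (2, Ivy, 27, x3, 13, 36), (2, Ivy, 27, x3, 14, 23), (2, Ivy, 27, x3, 25, 7), (2, Ivy, 27, x3, 38, 17), (2, Ivy, 27, x3, 39, 26), (2, Ivy, 27, x3, 4, 30), (2, Sam, 39, cs, 13, 36), (2, Sam, 39, cs, 14, 23), (2, Sam, 39, cs, 25, 7), (2, Sam, 39, cs, 38, 17), (2, Sam, 39, cs, 39, 26), (2, Sam, 39, cs, 4, 30), (2, Sam, 39, p1, 13, 36), (2, Sam, 39, p1, 14, 23), (2, Sam, 39, p1, 25, 7), (2, Sam, 39, p1, 38, 17), (2, Sam, 39, p1, 39, 26), (2, Sam, 39, p1, 4, 30), (2, Sam, 39, x3, 13, 36), (2, Sam, 39, x3, 14, 23), (2, Sam, 39, x3, 25, 7), (2, Sam, 39, x3, 38, 17), (2, Sam, 39, x3, 39, 26), (2, Sam, 39, x3, 4, 30), (2, Tai, 7, cs, 13, 36), (2, Tai, 7, cs, 14, 23), (2, Tai, 7, cs, 25, 7), (2, Tai, 7, cs, 38, 17), (2, Tai, 7, cs, 39, 26), (2, Tai, 7, cs, 4, 30), (2, Tai, 7, p1, 13, 36), (2, Tai, 7, p1, 14, 23), (2, Tai, 7, p1, 25, 7), (2, Tai, 7, p1, 38, 17), (2, Tai, 7, p1, 39, 26), (2, Tai, 7, p1, 4, 30), (2, Tai, 7, x3, 13, 36), (2, Tai, 7, x3, 14, 23), (2, Tai, 7, x3, 25, 7), (2, Tai, 7, x3, 38, 17), (2, Tai, 7, x3, 39, 26), (2, Tai, 7, x3, 4, 30)}
π_{region, sid, cname, cid, pid} gives {(cs, 2, Ivy, 17, 27), (cs, 2, Ivy, 23, 27), (cs, 2, Ivy, 26, 27), (cs, 2, Ivy, 30, 27), (cs, 2, Ivy, 36, 27), (cs, 2, Ivy, 7, 27), (cs, 2, Sam, 17, 39), (cs, 2, Sam, 23, 39), (cs, 2, Sam, 26, 39), (cs, 2, Sam, 30, 39), (cs, 2, Sam, 36, 39), (cs, 2, Sam, 7, 39), (cs, 2, Tai, 17, 7), (cs, 2, Tai, 23, 7), (cs, 2, Tai, 26, 7), (cs, 2, Tai, 30, 7), (cs, 2, Tai, 36, 7), (cs, 2, Tai, 7, 7), (p1, 2, Ivy, 17, 27), (p1, 2, Ivy, 23, 27), (p1, 2, Ivy, 26, 27), (p1, 2, Ivy, 30, 27), (p1, 2, Ivy, 36, 27), (p1, 2, Ivy, 7, 27), (p1, 2, Sam, 17, 39), (p1, 2, Sam, 23, 39), (p1, 2, Sam, 26, 39), (p1, 2, Sam, 30, 39), (p1, 2, Sam, 36, 39), (p1, 2, Sam, 7, 39), (p1, 2, Tai, 17, 7), (p1, 2, Tai, 23, 7), (p1, 2, Tai, 26, 7), (p1, 2, Tai, 30, 7), (p1, 2, Tai, 36, 7), (p1, 2, Tai, 7, 7), (x3, 2, Ivy, 17, 27), (x3, 2, Ivy, 23, 27), (x3, 2, Ivy, 26, 27), (x3, 2, Ivy, 30, 27), (x3, 2, Ivy, 36, 27), (x3, 2, Ivy, 7, 27), (x3, 2, Sam, 17, 39), (x3, 2, Sam, 23, 39), (x3, 2, Sam, 26, 39), (x3, 2, Sam, 30, 39), (x3, 2, Sam, 36, 39), (x3, 2, Sam, 7, 39), (x3, 2, Tai, 17, 7), (x3, 2, Tai, 23, 7), (x3, 2, Tai, 26, 7), (x3, 2, Tai, 30, 7), (x3, 2, Tai, 36, 7), (x3, 2, Tai, 7, 7)}.
Selection pid > 15: {(cs, 2, Ivy, 17, 27), (cs, 2, Ivy, 23, 27), (cs, 2, Ivy, 26, 27), (cs, 2, Ivy, 30, 27), (cs, 2, Ivy, 36, 27), (cs, 2, Ivy, 7, 27), (cs, 2, Sam, 17, 39), (cs, 2, Sam, 23, 39), (cs, 2, Sam, 26, 39), (cs, 2, Sam, 30, 39), (cs, 2, Sam, 36, 39), (cs, 2, Sam, 7, 39), (p1, 2, Ivy, 17, 27), (p1, 2, Ivy, 23, 27), (p1, 2, Ivy, 26, 27), (p1, 2, Ivy, 30, 27), (p1, 2, Ivy, 36, 27), (p1, 2, Ivy, 7, 27), (p1, 2, Sam, 17, 39), (p1, 2, Sam, 23, 39), (p1, 2, Sam, 26, 39), (p1, 2, Sam, 30, 39), (p1, 2, Sam, 36, 39), (p1, 2, Sam, 7, 39), (x3, 2, Ivy, 17, 27), (x3, 2, Ivy, 23, 27), (x3, 2, Ivy, 26, 27), (x3, 2, Ivy, 30, 27), (x3, 2, Ivy, 36, 27), (x3, 2, Ivy, 7, 27), (x3, 2, Sam, 17, 39), (x3, 2, Sam, 23, 39), (x3, 2, Sam, 26, 39), (x3, 2, Sam, 30, 39), (x3, 2, Sam, 36, 39), (x3, 2, Sam, 7, 39)}
π_{cid, pid} gives {(17, 27), (17, 39), (23, 27), (23, 39), (26, 27), (26, 39), (30, 27), (30, 39), (36, 27), (36, 39), (7, 27), (7, 39)} (24 duplicate(s) eliminated).

{(17, 27), (17, 39), (23, 27), (23, 39), (26, 27), (26, 39), (30, 27), (30, 39), (36, 27), (36, 39), (7, 27), (7, 39)}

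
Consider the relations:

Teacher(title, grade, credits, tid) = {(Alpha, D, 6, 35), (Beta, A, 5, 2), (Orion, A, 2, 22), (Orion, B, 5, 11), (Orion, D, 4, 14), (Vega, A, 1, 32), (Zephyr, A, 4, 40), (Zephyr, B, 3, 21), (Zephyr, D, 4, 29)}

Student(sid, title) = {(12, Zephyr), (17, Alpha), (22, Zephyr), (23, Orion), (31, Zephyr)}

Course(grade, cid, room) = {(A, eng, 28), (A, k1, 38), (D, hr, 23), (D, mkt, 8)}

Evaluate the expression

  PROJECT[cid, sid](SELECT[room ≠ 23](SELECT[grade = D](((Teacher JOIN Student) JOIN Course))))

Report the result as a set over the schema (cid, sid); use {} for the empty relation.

{(mkt, 12), (mkt, 17), (mkt, 22), (mkt, 23), (mkt, 31)}

Natural join on title: {(Alpha, D, 6, 35, 17), (Orion, A, 2, 22, 23), (Orion, B, 5, 11, 23), (Orion, D, 4, 14, 23), (Zephyr, A, 4, 40, 12), (Zephyr, A, 4, 40, 22), (Zephyr, A, 4, 40, 31), (Zephyr, B, 3, 21, 12), (Zephyr, B, 3, 21, 22), (Zephyr, B, 3, 21, 31), (Zephyr, D, 4, 29, 12), (Zephyr, D, 4, 29, 22), (Zephyr, D, 4, 29, 31)}
Natural join on grade: {(Alpha, D, 6, 35, 17, hr, 23), (Alpha, D, 6, 35, 17, mkt, 8), (Orion, A, 2, 22, 23, eng, 28), (Orion, A, 2, 22, 23, k1, 38), (Orion, D, 4, 14, 23, hr, 23), (Orion, D, 4, 14, 23, mkt, 8), (Zephyr, A, 4, 40, 12, eng, 28), (Zephyr, A, 4, 40, 12, k1, 38), (Zephyr, A, 4, 40, 22, eng, 28), (Zephyr, A, 4, 40, 22, k1, 38), (Zephyr, A, 4, 40, 31, eng, 28), (Zephyr, A, 4, 40, 31, k1, 38), (Zephyr, D, 4, 29, 12, hr, 23), (Zephyr, D, 4, 29, 12, mkt, 8), (Zephyr, D, 4, 29, 22, hr, 23), (Zephyr, D, 4, 29, 22, mkt, 8), (Zephyr, D, 4, 29, 31, hr, 23), (Zephyr, D, 4, 29, 31, mkt, 8)}
Selection grade = D: {(Alpha, D, 6, 35, 17, hr, 23), (Alpha, D, 6, 35, 17, mkt, 8), (Orion, D, 4, 14, 23, hr, 23), (Orion, D, 4, 14, 23, mkt, 8), (Zephyr, D, 4, 29, 12, hr, 23), (Zephyr, D, 4, 29, 12, mkt, 8), (Zephyr, D, 4, 29, 22, hr, 23), (Zephyr, D, 4, 29, 22, mkt, 8), (Zephyr, D, 4, 29, 31, hr, 23), (Zephyr, D, 4, 29, 31, mkt, 8)}
Selection room ≠ 23: {(Alpha, D, 6, 35, 17, mkt, 8), (Orion, D, 4, 14, 23, mkt, 8), (Zephyr, D, 4, 29, 12, mkt, 8), (Zephyr, D, 4, 29, 22, mkt, 8), (Zephyr, D, 4, 29, 31, mkt, 8)}
π[cid, sid]: project onto (cid, sid) → {(mkt, 12), (mkt, 17), (mkt, 22), (mkt, 23), (mkt, 31)}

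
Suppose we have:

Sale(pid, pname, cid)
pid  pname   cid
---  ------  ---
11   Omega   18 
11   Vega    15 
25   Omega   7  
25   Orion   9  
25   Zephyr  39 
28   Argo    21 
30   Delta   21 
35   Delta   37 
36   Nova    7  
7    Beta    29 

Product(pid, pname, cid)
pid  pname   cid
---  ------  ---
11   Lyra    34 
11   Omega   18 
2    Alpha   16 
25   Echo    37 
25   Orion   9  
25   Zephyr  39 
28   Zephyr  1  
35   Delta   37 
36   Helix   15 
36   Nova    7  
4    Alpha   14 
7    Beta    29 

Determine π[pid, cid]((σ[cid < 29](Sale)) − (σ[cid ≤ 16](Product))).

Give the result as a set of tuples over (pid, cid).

{(11, 15), (11, 18), (25, 7), (28, 21), (30, 21)}

σ[cid < 29]: keep tuples satisfying cid < 29 → {(11, Omega, 18), (11, Vega, 15), (25, Omega, 7), (25, Orion, 9), (28, Argo, 21), (30, Delta, 21), (36, Nova, 7)}
σ[cid ≤ 16]: keep tuples satisfying cid ≤ 16 → {(2, Alpha, 16), (25, Orion, 9), (28, Zephyr, 1), (36, Helix, 15), (36, Nova, 7), (4, Alpha, 14)}
Difference: {(11, Omega, 18), (11, Vega, 15), (25, Omega, 7), (25, Orion, 9), (28, Argo, 21), (30, Delta, 21), (36, Nova, 7)} with {(2, Alpha, 16), (25, Orion, 9), (28, Zephyr, 1), (36, Helix, 15), (36, Nova, 7), (4, Alpha, 14)} → {(11, Omega, 18), (11, Vega, 15), (25, Omega, 7), (28, Argo, 21), (30, Delta, 21)}
Projecting to pid, cid: {(11, 15), (11, 18), (25, 7), (28, 21), (30, 21)}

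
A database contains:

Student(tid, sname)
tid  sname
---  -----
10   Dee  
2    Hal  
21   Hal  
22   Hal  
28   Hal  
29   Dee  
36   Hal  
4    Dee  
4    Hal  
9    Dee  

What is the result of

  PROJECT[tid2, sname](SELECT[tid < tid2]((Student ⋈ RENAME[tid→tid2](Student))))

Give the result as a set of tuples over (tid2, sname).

ρ[tid→tid2]: schema becomes (tid2, sname); tuples unchanged.
Joining Student and RENAME[tid→tid2](Student) on sname yields {(10, Dee, 10), (10, Dee, 29), (10, Dee, 4), (10, Dee, 9), (2, Hal, 2), (2, Hal, 21), (2, Hal, 22), (2, Hal, 28), (2, Hal, 36), (2, Hal, 4), (21, Hal, 2), (21, Hal, 21), (21, Hal, 22), (21, Hal, 28), (21, Hal, 36), (21, Hal, 4), (22, Hal, 2), (22, Hal, 21), (22, Hal, 22), (22, Hal, 28), (22, Hal, 36), (22, Hal, 4), (28, Hal, 2), (28, Hal, 21), (28, Hal, 22), (28, Hal, 28), (28, Hal, 36), (28, Hal, 4), (29, Dee, 10), (29, Dee, 29), (29, Dee, 4), (29, Dee, 9), (36, Hal, 2), (36, Hal, 21), (36, Hal, 22), (36, Hal, 28), (36, Hal, 36), (36, Hal, 4), (4, Dee, 10), (4, Dee, 29), (4, Dee, 4), (4, Dee, 9), (4, Hal, 2), (4, Hal, 21), (4, Hal, 22), (4, Hal, 28), (4, Hal, 36), (4, Hal, 4), (9, Dee, 10), (9, Dee, 29), (9, Dee, 4), (9, Dee, 9)}.
Apply σ_{tid < tid2}; surviving tuples: {(10, Dee, 29), (2, Hal, 21), (2, Hal, 22), (2, Hal, 28), (2, Hal, 36), (2, Hal, 4), (21, Hal, 22), (21, Hal, 28), (21, Hal, 36), (22, Hal, 28), (22, Hal, 36), (28, Hal, 36), (4, Dee, 10), (4, Dee, 29), (4, Dee, 9), (4, Hal, 21), (4, Hal, 22), (4, Hal, 28), (4, Hal, 36), (9, Dee, 10), (9, Dee, 29)}
Projecting to tid2, sname (13 duplicate(s) eliminated): {(10, Dee), (21, Hal), (22, Hal), (28, Hal), (29, Dee), (36, Hal), (4, Hal), (9, Dee)}

{(10, Dee), (21, Hal), (22, Hal), (28, Hal), (29, Dee), (36, Hal), (4, Hal), (9, Dee)}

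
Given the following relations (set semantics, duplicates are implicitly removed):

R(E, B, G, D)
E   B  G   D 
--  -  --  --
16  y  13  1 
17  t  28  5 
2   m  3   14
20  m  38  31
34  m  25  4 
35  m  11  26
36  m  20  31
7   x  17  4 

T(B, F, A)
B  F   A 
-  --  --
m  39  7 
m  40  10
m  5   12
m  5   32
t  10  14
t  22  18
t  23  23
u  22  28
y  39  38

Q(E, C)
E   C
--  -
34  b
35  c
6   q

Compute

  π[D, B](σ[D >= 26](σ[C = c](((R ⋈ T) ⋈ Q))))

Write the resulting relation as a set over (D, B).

{(26, m)}

R ⋈ T (natural join on B): {(16, y, 13, 1, 39, 38), (17, t, 28, 5, 10, 14), (17, t, 28, 5, 22, 18), (17, t, 28, 5, 23, 23), (2, m, 3, 14, 39, 7), (2, m, 3, 14, 40, 10), (2, m, 3, 14, 5, 12), (2, m, 3, 14, 5, 32), (20, m, 38, 31, 39, 7), (20, m, 38, 31, 40, 10), (20, m, 38, 31, 5, 12), (20, m, 38, 31, 5, 32), (34, m, 25, 4, 39, 7), (34, m, 25, 4, 40, 10), (34, m, 25, 4, 5, 12), (34, m, 25, 4, 5, 32), (35, m, 11, 26, 39, 7), (35, m, 11, 26, 40, 10), (35, m, 11, 26, 5, 12), (35, m, 11, 26, 5, 32), (36, m, 20, 31, 39, 7), (36, m, 20, 31, 40, 10), (36, m, 20, 31, 5, 12), (36, m, 20, 31, 5, 32)}
(R ⋈ T) ⋈ Q (natural join on E): {(34, m, 25, 4, 39, 7, b), (34, m, 25, 4, 40, 10, b), (34, m, 25, 4, 5, 12, b), (34, m, 25, 4, 5, 32, b), (35, m, 11, 26, 39, 7, c), (35, m, 11, 26, 40, 10, c), (35, m, 11, 26, 5, 12, c), (35, m, 11, 26, 5, 32, c)}
Apply σ_{C = c}; surviving tuples: {(35, m, 11, 26, 39, 7, c), (35, m, 11, 26, 40, 10, c), (35, m, 11, 26, 5, 12, c), (35, m, 11, 26, 5, 32, c)}
Apply σ_{D >= 26}; surviving tuples: {(35, m, 11, 26, 39, 7, c), (35, m, 11, 26, 40, 10, c), (35, m, 11, 26, 5, 12, c), (35, m, 11, 26, 5, 32, c)}
π_{D, B} gives {(26, m)} (3 duplicate(s) eliminated).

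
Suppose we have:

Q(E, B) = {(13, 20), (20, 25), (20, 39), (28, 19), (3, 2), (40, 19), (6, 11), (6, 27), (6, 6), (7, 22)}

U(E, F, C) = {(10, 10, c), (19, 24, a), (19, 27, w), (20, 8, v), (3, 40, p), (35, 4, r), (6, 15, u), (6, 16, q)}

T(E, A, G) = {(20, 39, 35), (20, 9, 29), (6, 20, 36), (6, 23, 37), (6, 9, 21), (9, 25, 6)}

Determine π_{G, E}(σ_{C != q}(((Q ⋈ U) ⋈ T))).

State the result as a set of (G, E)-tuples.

{(21, 6), (29, 20), (35, 20), (36, 6), (37, 6)}

Q ⋈ U (natural join on E): {(20, 25, 8, v), (20, 39, 8, v), (3, 2, 40, p), (6, 11, 15, u), (6, 11, 16, q), (6, 27, 15, u), (6, 27, 16, q), (6, 6, 15, u), (6, 6, 16, q)}
(Q ⋈ U) ⋈ T (natural join on E): {(20, 25, 8, v, 39, 35), (20, 25, 8, v, 9, 29), (20, 39, 8, v, 39, 35), (20, 39, 8, v, 9, 29), (6, 11, 15, u, 20, 36), (6, 11, 15, u, 23, 37), (6, 11, 15, u, 9, 21), (6, 11, 16, q, 20, 36), (6, 11, 16, q, 23, 37), (6, 11, 16, q, 9, 21), (6, 27, 15, u, 20, 36), (6, 27, 15, u, 23, 37), (6, 27, 15, u, 9, 21), (6, 27, 16, q, 20, 36), (6, 27, 16, q, 23, 37), (6, 27, 16, q, 9, 21), (6, 6, 15, u, 20, 36), (6, 6, 15, u, 23, 37), (6, 6, 15, u, 9, 21), (6, 6, 16, q, 20, 36), (6, 6, 16, q, 23, 37), (6, 6, 16, q, 9, 21)}
Apply σ_{C != q}; surviving tuples: {(20, 25, 8, v, 39, 35), (20, 25, 8, v, 9, 29), (20, 39, 8, v, 39, 35), (20, 39, 8, v, 9, 29), (6, 11, 15, u, 20, 36), (6, 11, 15, u, 23, 37), (6, 11, 15, u, 9, 21), (6, 27, 15, u, 20, 36), (6, 27, 15, u, 23, 37), (6, 27, 15, u, 9, 21), (6, 6, 15, u, 20, 36), (6, 6, 15, u, 23, 37), (6, 6, 15, u, 9, 21)}
π[G, E]: project onto (G, E) (8 duplicate(s) eliminated) → {(21, 6), (29, 20), (35, 20), (36, 6), (37, 6)}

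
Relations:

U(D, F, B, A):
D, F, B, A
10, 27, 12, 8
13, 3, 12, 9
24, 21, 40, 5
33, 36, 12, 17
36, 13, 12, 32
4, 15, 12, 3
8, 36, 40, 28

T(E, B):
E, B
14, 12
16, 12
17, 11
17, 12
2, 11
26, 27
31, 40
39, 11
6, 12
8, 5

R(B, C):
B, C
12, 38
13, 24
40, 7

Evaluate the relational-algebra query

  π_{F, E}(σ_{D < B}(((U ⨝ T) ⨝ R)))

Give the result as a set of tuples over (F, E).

Joining U and T on B yields {(10, 27, 12, 8, 14), (10, 27, 12, 8, 16), (10, 27, 12, 8, 17), (10, 27, 12, 8, 6), (13, 3, 12, 9, 14), (13, 3, 12, 9, 16), (13, 3, 12, 9, 17), (13, 3, 12, 9, 6), (24, 21, 40, 5, 31), (33, 36, 12, 17, 14), (33, 36, 12, 17, 16), (33, 36, 12, 17, 17), (33, 36, 12, 17, 6), (36, 13, 12, 32, 14), (36, 13, 12, 32, 16), (36, 13, 12, 32, 17), (36, 13, 12, 32, 6), (4, 15, 12, 3, 14), (4, 15, 12, 3, 16), (4, 15, 12, 3, 17), (4, 15, 12, 3, 6), (8, 36, 40, 28, 31)}.
Joining (U ⨝ T) and R on B yields {(10, 27, 12, 8, 14, 38), (10, 27, 12, 8, 16, 38), (10, 27, 12, 8, 17, 38), (10, 27, 12, 8, 6, 38), (13, 3, 12, 9, 14, 38), (13, 3, 12, 9, 16, 38), (13, 3, 12, 9, 17, 38), (13, 3, 12, 9, 6, 38), (24, 21, 40, 5, 31, 7), (33, 36, 12, 17, 14, 38), (33, 36, 12, 17, 16, 38), (33, 36, 12, 17, 17, 38), (33, 36, 12, 17, 6, 38), (36, 13, 12, 32, 14, 38), (36, 13, 12, 32, 16, 38), (36, 13, 12, 32, 17, 38), (36, 13, 12, 32, 6, 38), (4, 15, 12, 3, 14, 38), (4, 15, 12, 3, 16, 38), (4, 15, 12, 3, 17, 38), (4, 15, 12, 3, 6, 38), (8, 36, 40, 28, 31, 7)}.
Apply σ_{D < B}; surviving tuples: {(10, 27, 12, 8, 14, 38), (10, 27, 12, 8, 16, 38), (10, 27, 12, 8, 17, 38), (10, 27, 12, 8, 6, 38), (24, 21, 40, 5, 31, 7), (4, 15, 12, 3, 14, 38), (4, 15, 12, 3, 16, 38), (4, 15, 12, 3, 17, 38), (4, 15, 12, 3, 6, 38), (8, 36, 40, 28, 31, 7)}
Projecting to F, E: {(15, 14), (15, 16), (15, 17), (15, 6), (21, 31), (27, 14), (27, 16), (27, 17), (27, 6), (36, 31)}

{(15, 14), (15, 16), (15, 17), (15, 6), (21, 31), (27, 14), (27, 16), (27, 17), (27, 6), (36, 31)}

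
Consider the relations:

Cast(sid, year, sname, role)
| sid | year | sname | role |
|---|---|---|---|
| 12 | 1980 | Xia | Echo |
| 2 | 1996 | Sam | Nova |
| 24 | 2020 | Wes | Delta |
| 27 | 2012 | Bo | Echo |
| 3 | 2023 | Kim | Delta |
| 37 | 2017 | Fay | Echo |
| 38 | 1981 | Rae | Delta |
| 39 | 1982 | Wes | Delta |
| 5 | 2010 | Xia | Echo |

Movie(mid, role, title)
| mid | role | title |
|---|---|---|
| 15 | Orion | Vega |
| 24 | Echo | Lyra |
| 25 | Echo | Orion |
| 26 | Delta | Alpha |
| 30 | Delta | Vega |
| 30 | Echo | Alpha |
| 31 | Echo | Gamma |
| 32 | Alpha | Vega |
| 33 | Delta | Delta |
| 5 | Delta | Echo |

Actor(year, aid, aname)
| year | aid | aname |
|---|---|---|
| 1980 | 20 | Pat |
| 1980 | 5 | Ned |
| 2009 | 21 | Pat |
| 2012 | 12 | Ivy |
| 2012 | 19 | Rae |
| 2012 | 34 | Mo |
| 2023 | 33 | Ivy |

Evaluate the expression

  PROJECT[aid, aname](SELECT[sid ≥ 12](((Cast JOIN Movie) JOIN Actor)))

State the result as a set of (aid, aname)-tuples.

Natural join on role: {(12, 1980, Xia, Echo, 24, Lyra), (12, 1980, Xia, Echo, 25, Orion), (12, 1980, Xia, Echo, 30, Alpha), (12, 1980, Xia, Echo, 31, Gamma), (24, 2020, Wes, Delta, 26, Alpha), (24, 2020, Wes, Delta, 30, Vega), (24, 2020, Wes, Delta, 33, Delta), (24, 2020, Wes, Delta, 5, Echo), (27, 2012, Bo, Echo, 24, Lyra), (27, 2012, Bo, Echo, 25, Orion), (27, 2012, Bo, Echo, 30, Alpha), (27, 2012, Bo, Echo, 31, Gamma), (3, 2023, Kim, Delta, 26, Alpha), (3, 2023, Kim, Delta, 30, Vega), (3, 2023, Kim, Delta, 33, Delta), (3, 2023, Kim, Delta, 5, Echo), (37, 2017, Fay, Echo, 24, Lyra), (37, 2017, Fay, Echo, 25, Orion), (37, 2017, Fay, Echo, 30, Alpha), (37, 2017, Fay, Echo, 31, Gamma), (38, 1981, Rae, Delta, 26, Alpha), (38, 1981, Rae, Delta, 30, Vega), (38, 1981, Rae, Delta, 33, Delta), (38, 1981, Rae, Delta, 5, Echo), (39, 1982, Wes, Delta, 26, Alpha), (39, 1982, Wes, Delta, 30, Vega), (39, 1982, Wes, Delta, 33, Delta), (39, 1982, Wes, Delta, 5, Echo), (5, 2010, Xia, Echo, 24, Lyra), (5, 2010, Xia, Echo, 25, Orion), (5, 2010, Xia, Echo, 30, Alpha), (5, 2010, Xia, Echo, 31, Gamma)}
Natural join on year: {(12, 1980, Xia, Echo, 24, Lyra, 20, Pat), (12, 1980, Xia, Echo, 24, Lyra, 5, Ned), (12, 1980, Xia, Echo, 25, Orion, 20, Pat), (12, 1980, Xia, Echo, 25, Orion, 5, Ned), (12, 1980, Xia, Echo, 30, Alpha, 20, Pat), (12, 1980, Xia, Echo, 30, Alpha, 5, Ned), (12, 1980, Xia, Echo, 31, Gamma, 20, Pat), (12, 1980, Xia, Echo, 31, Gamma, 5, Ned), (27, 2012, Bo, Echo, 24, Lyra, 12, Ivy), (27, 2012, Bo, Echo, 24, Lyra, 19, Rae), (27, 2012, Bo, Echo, 24, Lyra, 34, Mo), (27, 2012, Bo, Echo, 25, Orion, 12, Ivy), (27, 2012, Bo, Echo, 25, Orion, 19, Rae), (27, 2012, Bo, Echo, 25, Orion, 34, Mo), (27, 2012, Bo, Echo, 30, Alpha, 12, Ivy), (27, 2012, Bo, Echo, 30, Alpha, 19, Rae), (27, 2012, Bo, Echo, 30, Alpha, 34, Mo), (27, 2012, Bo, Echo, 31, Gamma, 12, Ivy), (27, 2012, Bo, Echo, 31, Gamma, 19, Rae), (27, 2012, Bo, Echo, 31, Gamma, 34, Mo), (3, 2023, Kim, Delta, 26, Alpha, 33, Ivy), (3, 2023, Kim, Delta, 30, Vega, 33, Ivy), (3, 2023, Kim, Delta, 33, Delta, 33, Ivy), (3, 2023, Kim, Delta, 5, Echo, 33, Ivy)}
Filtering on sid ≥ 12 leaves {(12, 1980, Xia, Echo, 24, Lyra, 20, Pat), (12, 1980, Xia, Echo, 24, Lyra, 5, Ned), (12, 1980, Xia, Echo, 25, Orion, 20, Pat), (12, 1980, Xia, Echo, 25, Orion, 5, Ned), (12, 1980, Xia, Echo, 30, Alpha, 20, Pat), (12, 1980, Xia, Echo, 30, Alpha, 5, Ned), (12, 1980, Xia, Echo, 31, Gamma, 20, Pat), (12, 1980, Xia, Echo, 31, Gamma, 5, Ned), (27, 2012, Bo, Echo, 24, Lyra, 12, Ivy), (27, 2012, Bo, Echo, 24, Lyra, 19, Rae), (27, 2012, Bo, Echo, 24, Lyra, 34, Mo), (27, 2012, Bo, Echo, 25, Orion, 12, Ivy), (27, 2012, Bo, Echo, 25, Orion, 19, Rae), (27, 2012, Bo, Echo, 25, Orion, 34, Mo), (27, 2012, Bo, Echo, 30, Alpha, 12, Ivy), (27, 2012, Bo, Echo, 30, Alpha, 19, Rae), (27, 2012, Bo, Echo, 30, Alpha, 34, Mo), (27, 2012, Bo, Echo, 31, Gamma, 12, Ivy), (27, 2012, Bo, Echo, 31, Gamma, 19, Rae), (27, 2012, Bo, Echo, 31, Gamma, 34, Mo)}.
Keep only column(s) aid, aname (15 duplicate(s) eliminated): {(12, Ivy), (19, Rae), (20, Pat), (34, Mo), (5, Ned)}

{(12, Ivy), (19, Rae), (20, Pat), (34, Mo), (5, Ned)}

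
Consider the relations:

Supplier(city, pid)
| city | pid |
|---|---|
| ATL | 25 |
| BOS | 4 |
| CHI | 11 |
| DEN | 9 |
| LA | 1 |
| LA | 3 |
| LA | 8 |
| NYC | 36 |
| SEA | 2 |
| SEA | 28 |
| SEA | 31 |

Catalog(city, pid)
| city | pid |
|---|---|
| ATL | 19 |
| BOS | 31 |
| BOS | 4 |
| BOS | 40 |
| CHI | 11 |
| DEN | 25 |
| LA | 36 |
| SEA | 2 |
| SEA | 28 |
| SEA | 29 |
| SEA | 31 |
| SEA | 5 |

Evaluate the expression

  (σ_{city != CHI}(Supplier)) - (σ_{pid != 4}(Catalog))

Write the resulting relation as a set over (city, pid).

Filtering on city != CHI leaves {(ATL, 25), (BOS, 4), (DEN, 9), (LA, 1), (LA, 3), (LA, 8), (NYC, 36), (SEA, 2), (SEA, 28), (SEA, 31)}.
Filtering on pid != 4 leaves {(ATL, 19), (BOS, 31), (BOS, 40), (CHI, 11), (DEN, 25), (LA, 36), (SEA, 2), (SEA, 28), (SEA, 29), (SEA, 31), (SEA, 5)}.
Taking the difference: {(ATL, 25), (BOS, 4), (DEN, 9), (LA, 1), (LA, 3), (LA, 8), (NYC, 36)}

{(ATL, 25), (BOS, 4), (DEN, 9), (LA, 1), (LA, 3), (LA, 8), (NYC, 36)}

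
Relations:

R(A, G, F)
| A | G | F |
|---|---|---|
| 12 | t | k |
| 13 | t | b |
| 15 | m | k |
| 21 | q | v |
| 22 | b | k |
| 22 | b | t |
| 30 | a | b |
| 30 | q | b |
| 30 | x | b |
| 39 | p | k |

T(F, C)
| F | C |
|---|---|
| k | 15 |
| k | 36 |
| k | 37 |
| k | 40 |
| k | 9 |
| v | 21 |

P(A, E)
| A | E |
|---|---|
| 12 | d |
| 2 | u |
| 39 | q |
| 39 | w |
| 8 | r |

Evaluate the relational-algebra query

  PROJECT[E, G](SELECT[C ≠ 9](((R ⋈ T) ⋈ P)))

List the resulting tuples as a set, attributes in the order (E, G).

Natural join on F: {(12, t, k, 15), (12, t, k, 36), (12, t, k, 37), (12, t, k, 40), (12, t, k, 9), (15, m, k, 15), (15, m, k, 36), (15, m, k, 37), (15, m, k, 40), (15, m, k, 9), (21, q, v, 21), (22, b, k, 15), (22, b, k, 36), (22, b, k, 37), (22, b, k, 40), (22, b, k, 9), (39, p, k, 15), (39, p, k, 36), (39, p, k, 37), (39, p, k, 40), (39, p, k, 9)}
Natural join on A: {(12, t, k, 15, d), (12, t, k, 36, d), (12, t, k, 37, d), (12, t, k, 40, d), (12, t, k, 9, d), (39, p, k, 15, q), (39, p, k, 15, w), (39, p, k, 36, q), (39, p, k, 36, w), (39, p, k, 37, q), (39, p, k, 37, w), (39, p, k, 40, q), (39, p, k, 40, w), (39, p, k, 9, q), (39, p, k, 9, w)}
Apply σ_{C ≠ 9}; surviving tuples: {(12, t, k, 15, d), (12, t, k, 36, d), (12, t, k, 37, d), (12, t, k, 40, d), (39, p, k, 15, q), (39, p, k, 15, w), (39, p, k, 36, q), (39, p, k, 36, w), (39, p, k, 37, q), (39, p, k, 37, w), (39, p, k, 40, q), (39, p, k, 40, w)}
Keep only column(s) E, G (9 duplicate(s) eliminated): {(d, t), (q, p), (w, p)}

{(d, t), (q, p), (w, p)}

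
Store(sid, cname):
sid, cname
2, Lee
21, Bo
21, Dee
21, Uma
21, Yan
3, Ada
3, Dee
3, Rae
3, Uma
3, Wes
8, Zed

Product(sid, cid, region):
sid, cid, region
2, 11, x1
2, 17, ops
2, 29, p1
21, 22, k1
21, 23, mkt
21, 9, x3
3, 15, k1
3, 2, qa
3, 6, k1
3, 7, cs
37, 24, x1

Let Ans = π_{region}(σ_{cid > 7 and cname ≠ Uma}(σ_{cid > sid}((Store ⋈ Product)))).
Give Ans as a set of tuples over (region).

Store ⋈ Product (natural join on sid): {(2, Lee, 11, x1), (2, Lee, 17, ops), (2, Lee, 29, p1), (21, Bo, 22, k1), (21, Bo, 23, mkt), (21, Bo, 9, x3), (21, Dee, 22, k1), (21, Dee, 23, mkt), (21, Dee, 9, x3), (21, Uma, 22, k1), (21, Uma, 23, mkt), (21, Uma, 9, x3), (21, Yan, 22, k1), (21, Yan, 23, mkt), (21, Yan, 9, x3), (3, Ada, 15, k1), (3, Ada, 2, qa), (3, Ada, 6, k1), (3, Ada, 7, cs), (3, Dee, 15, k1), (3, Dee, 2, qa), (3, Dee, 6, k1), (3, Dee, 7, cs), (3, Rae, 15, k1), (3, Rae, 2, qa), (3, Rae, 6, k1), (3, Rae, 7, cs), (3, Uma, 15, k1), (3, Uma, 2, qa), (3, Uma, 6, k1), (3, Uma, 7, cs), (3, Wes, 15, k1), (3, Wes, 2, qa), (3, Wes, 6, k1), (3, Wes, 7, cs)}
Apply σ_{cid > sid}; surviving tuples: {(2, Lee, 11, x1), (2, Lee, 17, ops), (2, Lee, 29, p1), (21, Bo, 22, k1), (21, Bo, 23, mkt), (21, Dee, 22, k1), (21, Dee, 23, mkt), (21, Uma, 22, k1), (21, Uma, 23, mkt), (21, Yan, 22, k1), (21, Yan, 23, mkt), (3, Ada, 15, k1), (3, Ada, 6, k1), (3, Ada, 7, cs), (3, Dee, 15, k1), (3, Dee, 6, k1), (3, Dee, 7, cs), (3, Rae, 15, k1), (3, Rae, 6, k1), (3, Rae, 7, cs), (3, Uma, 15, k1), (3, Uma, 6, k1), (3, Uma, 7, cs), (3, Wes, 15, k1), (3, Wes, 6, k1), (3, Wes, 7, cs)}
Apply σ_{cid > 7 and cname ≠ Uma}; surviving tuples: {(2, Lee, 11, x1), (2, Lee, 17, ops), (2, Lee, 29, p1), (21, Bo, 22, k1), (21, Bo, 23, mkt), (21, Dee, 22, k1), (21, Dee, 23, mkt), (21, Yan, 22, k1), (21, Yan, 23, mkt), (3, Ada, 15, k1), (3, Dee, 15, k1), (3, Rae, 15, k1), (3, Wes, 15, k1)}
π[region]: project onto (region) (8 duplicate(s) eliminated) → {k1, mkt, ops, p1, x1}

{k1, mkt, ops, p1, x1}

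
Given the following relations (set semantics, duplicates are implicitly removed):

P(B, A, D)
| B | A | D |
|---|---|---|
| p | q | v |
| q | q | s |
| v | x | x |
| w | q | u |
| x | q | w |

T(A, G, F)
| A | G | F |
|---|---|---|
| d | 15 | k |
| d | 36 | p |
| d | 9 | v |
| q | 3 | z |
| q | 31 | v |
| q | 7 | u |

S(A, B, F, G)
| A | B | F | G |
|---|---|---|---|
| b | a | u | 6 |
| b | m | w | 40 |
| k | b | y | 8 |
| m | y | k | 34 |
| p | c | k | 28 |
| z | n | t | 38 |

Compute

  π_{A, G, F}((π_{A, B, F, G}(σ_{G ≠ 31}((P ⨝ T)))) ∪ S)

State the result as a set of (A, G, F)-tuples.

{(b, 40, w), (b, 6, u), (k, 8, y), (m, 34, k), (p, 28, k), (q, 3, z), (q, 7, u), (z, 38, t)}

Joining P and T on A yields {(p, q, v, 3, z), (p, q, v, 31, v), (p, q, v, 7, u), (q, q, s, 3, z), (q, q, s, 31, v), (q, q, s, 7, u), (w, q, u, 3, z), (w, q, u, 31, v), (w, q, u, 7, u), (x, q, w, 3, z), (x, q, w, 31, v), (x, q, w, 7, u)}.
Filtering on G ≠ 31 leaves {(p, q, v, 3, z), (p, q, v, 7, u), (q, q, s, 3, z), (q, q, s, 7, u), (w, q, u, 3, z), (w, q, u, 7, u), (x, q, w, 3, z), (x, q, w, 7, u)}.
Projecting to A, B, F, G: {(q, p, u, 7), (q, p, z, 3), (q, q, u, 7), (q, q, z, 3), (q, w, u, 7), (q, w, z, 3), (q, x, u, 7), (q, x, z, 3)}
Set union of the two operands is {(b, a, u, 6), (b, m, w, 40), (k, b, y, 8), (m, y, k, 34), (p, c, k, 28), (q, p, u, 7), (q, p, z, 3), (q, q, u, 7), (q, q, z, 3), (q, w, u, 7), (q, w, z, 3), (q, x, u, 7), (q, x, z, 3), (z, n, t, 38)}.
Projecting to A, G, F (6 duplicate(s) eliminated): {(b, 40, w), (b, 6, u), (k, 8, y), (m, 34, k), (p, 28, k), (q, 3, z), (q, 7, u), (z, 38, t)}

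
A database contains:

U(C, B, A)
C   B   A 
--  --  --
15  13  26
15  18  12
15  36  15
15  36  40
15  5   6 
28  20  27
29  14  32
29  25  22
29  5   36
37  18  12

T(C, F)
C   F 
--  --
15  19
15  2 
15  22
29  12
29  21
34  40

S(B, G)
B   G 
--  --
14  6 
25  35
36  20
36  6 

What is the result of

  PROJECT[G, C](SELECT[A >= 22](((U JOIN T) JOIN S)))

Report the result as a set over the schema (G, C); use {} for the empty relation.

{(20, 15), (35, 29), (6, 15), (6, 29)}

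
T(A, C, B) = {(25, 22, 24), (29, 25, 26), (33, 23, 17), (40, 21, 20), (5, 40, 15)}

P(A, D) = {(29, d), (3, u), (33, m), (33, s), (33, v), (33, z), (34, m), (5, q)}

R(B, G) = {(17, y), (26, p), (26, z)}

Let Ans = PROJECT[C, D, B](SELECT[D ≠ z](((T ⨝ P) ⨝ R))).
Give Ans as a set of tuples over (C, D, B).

Natural join on A: {(29, 25, 26, d), (33, 23, 17, m), (33, 23, 17, s), (33, 23, 17, v), (33, 23, 17, z), (5, 40, 15, q)}
Natural join on B: {(29, 25, 26, d, p), (29, 25, 26, d, z), (33, 23, 17, m, y), (33, 23, 17, s, y), (33, 23, 17, v, y), (33, 23, 17, z, y)}
σ[D ≠ z]: keep tuples satisfying D ≠ z → {(29, 25, 26, d, p), (29, 25, 26, d, z), (33, 23, 17, m, y), (33, 23, 17, s, y), (33, 23, 17, v, y)}
π_{C, D, B} gives {(23, m, 17), (23, s, 17), (23, v, 17), (25, d, 26)} (1 duplicate(s) eliminated).

{(23, m, 17), (23, s, 17), (23, v, 17), (25, d, 26)}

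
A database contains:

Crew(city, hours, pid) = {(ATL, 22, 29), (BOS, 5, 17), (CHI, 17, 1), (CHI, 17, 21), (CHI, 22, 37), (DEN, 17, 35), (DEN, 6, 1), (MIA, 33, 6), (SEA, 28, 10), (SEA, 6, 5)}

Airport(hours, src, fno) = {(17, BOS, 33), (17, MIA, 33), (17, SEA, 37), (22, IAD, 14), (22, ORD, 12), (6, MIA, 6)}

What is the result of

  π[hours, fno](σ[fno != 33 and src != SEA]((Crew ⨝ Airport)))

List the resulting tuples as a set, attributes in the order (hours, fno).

{(22, 12), (22, 14), (6, 6)}

Joining Crew and Airport on hours yields {(ATL, 22, 29, IAD, 14), (ATL, 22, 29, ORD, 12), (CHI, 17, 1, BOS, 33), (CHI, 17, 1, MIA, 33), (CHI, 17, 1, SEA, 37), (CHI, 17, 21, BOS, 33), (CHI, 17, 21, MIA, 33), (CHI, 17, 21, SEA, 37), (CHI, 22, 37, IAD, 14), (CHI, 22, 37, ORD, 12), (DEN, 17, 35, BOS, 33), (DEN, 17, 35, MIA, 33), (DEN, 17, 35, SEA, 37), (DEN, 6, 1, MIA, 6), (SEA, 6, 5, MIA, 6)}.
σ[fno != 33 and src != SEA]: keep tuples satisfying fno != 33 and src != SEA → {(ATL, 22, 29, IAD, 14), (ATL, 22, 29, ORD, 12), (CHI, 22, 37, IAD, 14), (CHI, 22, 37, ORD, 12), (DEN, 6, 1, MIA, 6), (SEA, 6, 5, MIA, 6)}
Keep only column(s) hours, fno (3 duplicate(s) eliminated): {(22, 12), (22, 14), (6, 6)}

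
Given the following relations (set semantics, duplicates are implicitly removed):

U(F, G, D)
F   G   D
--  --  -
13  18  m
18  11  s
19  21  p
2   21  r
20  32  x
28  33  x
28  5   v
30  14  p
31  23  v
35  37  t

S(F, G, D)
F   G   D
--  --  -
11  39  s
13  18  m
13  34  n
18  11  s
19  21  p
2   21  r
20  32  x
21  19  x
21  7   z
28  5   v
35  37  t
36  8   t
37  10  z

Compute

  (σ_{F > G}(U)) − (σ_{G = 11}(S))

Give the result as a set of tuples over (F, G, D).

σ[F > G]: keep tuples satisfying F > G → {(18, 11, s), (28, 5, v), (30, 14, p), (31, 23, v)}
σ[G = 11]: keep tuples satisfying G = 11 → {(18, 11, s)}
Set difference of the two operands is {(28, 5, v), (30, 14, p), (31, 23, v)}.

{(28, 5, v), (30, 14, p), (31, 23, v)}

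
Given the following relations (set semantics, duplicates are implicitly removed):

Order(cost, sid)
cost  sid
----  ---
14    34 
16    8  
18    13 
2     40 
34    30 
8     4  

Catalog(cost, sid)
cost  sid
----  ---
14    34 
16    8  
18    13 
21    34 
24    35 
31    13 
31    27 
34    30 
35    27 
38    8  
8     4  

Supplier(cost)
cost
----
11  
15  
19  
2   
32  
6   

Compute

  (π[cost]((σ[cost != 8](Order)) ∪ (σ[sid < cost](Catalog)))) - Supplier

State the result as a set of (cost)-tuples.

{14, 16, 18, 31, 34, 35, 38, 8}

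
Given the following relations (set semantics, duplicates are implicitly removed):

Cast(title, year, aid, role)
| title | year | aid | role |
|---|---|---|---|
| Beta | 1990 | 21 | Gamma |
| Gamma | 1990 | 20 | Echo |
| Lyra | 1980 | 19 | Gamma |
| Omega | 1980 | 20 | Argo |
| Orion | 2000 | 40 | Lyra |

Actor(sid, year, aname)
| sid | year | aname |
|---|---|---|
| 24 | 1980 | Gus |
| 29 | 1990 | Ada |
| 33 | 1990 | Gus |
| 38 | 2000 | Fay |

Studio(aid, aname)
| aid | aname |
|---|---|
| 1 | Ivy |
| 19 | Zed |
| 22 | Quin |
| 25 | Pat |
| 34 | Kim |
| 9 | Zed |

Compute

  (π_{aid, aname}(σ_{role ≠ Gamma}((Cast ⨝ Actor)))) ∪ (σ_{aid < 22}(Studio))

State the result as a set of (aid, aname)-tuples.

{(1, Ivy), (19, Zed), (20, Ada), (20, Gus), (40, Fay), (9, Zed)}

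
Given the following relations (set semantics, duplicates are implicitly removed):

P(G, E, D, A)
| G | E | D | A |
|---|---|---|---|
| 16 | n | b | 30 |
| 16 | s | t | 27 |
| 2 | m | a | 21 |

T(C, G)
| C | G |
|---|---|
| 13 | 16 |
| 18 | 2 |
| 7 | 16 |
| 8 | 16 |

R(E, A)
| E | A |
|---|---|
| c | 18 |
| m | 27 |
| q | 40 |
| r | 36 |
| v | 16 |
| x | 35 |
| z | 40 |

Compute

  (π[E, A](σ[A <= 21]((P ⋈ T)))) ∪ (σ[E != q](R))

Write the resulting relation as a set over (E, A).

{(c, 18), (m, 21), (m, 27), (r, 36), (v, 16), (x, 35), (z, 40)}

P ⋈ T (natural join on G): {(16, n, b, 30, 13), (16, n, b, 30, 7), (16, n, b, 30, 8), (16, s, t, 27, 13), (16, s, t, 27, 7), (16, s, t, 27, 8), (2, m, a, 21, 18)}
Selection A <= 21: {(2, m, a, 21, 18)}
π[E, A]: project onto (E, A) → {(m, 21)}
Selection E != q: {(c, 18), (m, 27), (r, 36), (v, 16), (x, 35), (z, 40)}
Taking the union: {(c, 18), (m, 21), (m, 27), (r, 36), (v, 16), (x, 35), (z, 40)}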